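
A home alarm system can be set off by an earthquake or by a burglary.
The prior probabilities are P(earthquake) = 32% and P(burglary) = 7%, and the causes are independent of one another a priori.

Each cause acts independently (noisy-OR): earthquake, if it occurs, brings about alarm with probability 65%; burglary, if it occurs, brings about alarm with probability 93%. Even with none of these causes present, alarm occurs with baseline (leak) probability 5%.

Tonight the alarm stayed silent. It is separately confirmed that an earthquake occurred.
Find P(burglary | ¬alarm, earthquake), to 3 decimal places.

Under noisy-OR, P(alarm | causes) = 1 − (1−0.05)·∏(1−qᵢ) over the active causes.
Sum P(¬alarm|·) weighted by the priors over both values of burglary:
  P(¬alarm | earthquake) = 0.3325*0.93 + 0.023275*0.07
        = 0.309225 + 0.001629 = 0.310854
The terms with burglary present sum to 0.001629, so
  P(burglary | ¬alarm, earthquake) = 0.001629 / 0.310854 ≈ 0.005

P(burglary | ¬alarm, earthquake) ≈ 0.005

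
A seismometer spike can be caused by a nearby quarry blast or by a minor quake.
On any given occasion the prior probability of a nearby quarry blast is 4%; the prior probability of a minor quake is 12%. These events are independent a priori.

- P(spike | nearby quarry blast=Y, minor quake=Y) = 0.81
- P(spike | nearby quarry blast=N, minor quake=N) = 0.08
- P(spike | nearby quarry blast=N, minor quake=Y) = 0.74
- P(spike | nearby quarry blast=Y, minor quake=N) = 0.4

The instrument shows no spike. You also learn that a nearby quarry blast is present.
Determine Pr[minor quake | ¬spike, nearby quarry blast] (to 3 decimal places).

Pr[minor quake | ¬spike, nearby quarry blast] ≈ 0.041

P(¬spike | nearby quarry blast) = 0.6×0.88 + 0.19×0.12 = 0.528000 + 0.022800 = 0.550800
Restricting to configurations with minor quake present: 0.19×0.12 = 0.022800.
So P(minor quake | ¬spike, nearby quarry blast) = 0.022800/0.550800 ≈ 0.041.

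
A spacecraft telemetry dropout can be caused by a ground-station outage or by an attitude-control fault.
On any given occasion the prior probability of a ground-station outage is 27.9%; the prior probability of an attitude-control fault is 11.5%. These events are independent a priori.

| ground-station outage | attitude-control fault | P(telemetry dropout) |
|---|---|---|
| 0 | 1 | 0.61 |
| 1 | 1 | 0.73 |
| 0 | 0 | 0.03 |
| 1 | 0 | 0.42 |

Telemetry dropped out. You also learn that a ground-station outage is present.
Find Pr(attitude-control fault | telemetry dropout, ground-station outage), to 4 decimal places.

By total probability over both values of attitude-control fault:
  P(telemetry dropout | ground-station outage) = 0.42×0.885 + 0.73×0.115
        = 0.371700 + 0.083950 = 0.455650
Keeping only the attitude-control fault-present terms gives 0.083950, so
  P(attitude-control fault | telemetry dropout, ground-station outage) = 0.083950 / 0.455650 ≈ 0.1842

Pr(attitude-control fault | telemetry dropout, ground-station outage) ≈ 0.1842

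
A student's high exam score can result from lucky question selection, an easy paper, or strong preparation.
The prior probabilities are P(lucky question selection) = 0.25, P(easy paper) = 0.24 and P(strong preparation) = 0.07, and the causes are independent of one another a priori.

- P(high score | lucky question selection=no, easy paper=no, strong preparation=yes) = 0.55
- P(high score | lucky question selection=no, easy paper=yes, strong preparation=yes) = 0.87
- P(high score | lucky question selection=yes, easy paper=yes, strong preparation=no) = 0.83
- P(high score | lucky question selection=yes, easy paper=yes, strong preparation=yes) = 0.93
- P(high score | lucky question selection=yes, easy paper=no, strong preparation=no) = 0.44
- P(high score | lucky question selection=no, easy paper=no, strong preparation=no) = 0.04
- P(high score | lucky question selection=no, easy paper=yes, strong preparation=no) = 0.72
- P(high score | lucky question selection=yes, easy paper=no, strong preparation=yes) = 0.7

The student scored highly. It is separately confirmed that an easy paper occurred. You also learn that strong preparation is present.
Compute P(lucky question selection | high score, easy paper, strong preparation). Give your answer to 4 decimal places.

P(lucky question selection | high score, easy paper, strong preparation) ≈ 0.2627

Enumerate both values of lucky question selection and weight by the priors:
  P(high score | easy paper, strong preparation) = 0.87·0.75 + 0.93·0.25
        = 0.652500 + 0.232500 = 0.885000
Configurations with lucky question selection contribute 0.232500, so
  P(lucky question selection | high score, easy paper, strong preparation) = 0.232500 / 0.885000 ≈ 0.2627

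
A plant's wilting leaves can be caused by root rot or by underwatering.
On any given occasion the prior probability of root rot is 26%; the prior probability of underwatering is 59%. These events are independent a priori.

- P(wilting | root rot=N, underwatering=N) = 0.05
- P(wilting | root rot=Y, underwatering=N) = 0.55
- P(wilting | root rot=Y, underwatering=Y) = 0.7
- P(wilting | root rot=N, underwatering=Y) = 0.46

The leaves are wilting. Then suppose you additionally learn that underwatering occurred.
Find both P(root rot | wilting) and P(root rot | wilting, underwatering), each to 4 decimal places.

P(wilting) = 0.05·0.74·0.41 + 0.46·0.74·0.59 + 0.55·0.26·0.41 + 0.7·0.26·0.59 = 0.015170 + 0.200836 + 0.058630 + 0.107380 = 0.382016
Of this, 0.166010 comes from 0.058630 + 0.107380 (the root rot=true cases).
P(root rot | wilting) = 0.166010 / 0.382016 ≈ 0.4346

With the extra evidence:
P(wilting | underwatering) = 0.46×0.74 + 0.7×0.26 = 0.340400 + 0.182000 = 0.522400
Of this, 0.182000 comes from 0.7×0.26 (the root rot=true cases).
So P(root rot | wilting, underwatering) = 0.182000/0.522400 ≈ 0.3484.
This is intercausal reasoning (explaining away): once underwatering accounts for the wilting, root rot becomes less likely.

P(root rot | wilting) ≈ 0.4346; P(root rot | wilting, underwatering) ≈ 0.3484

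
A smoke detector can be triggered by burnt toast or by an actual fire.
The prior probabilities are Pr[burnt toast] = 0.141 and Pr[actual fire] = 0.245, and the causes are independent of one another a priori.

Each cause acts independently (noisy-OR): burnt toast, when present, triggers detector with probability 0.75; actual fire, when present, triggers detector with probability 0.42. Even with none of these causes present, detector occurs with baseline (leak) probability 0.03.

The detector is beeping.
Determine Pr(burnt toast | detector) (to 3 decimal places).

Under noisy-OR, P(detector | causes) = 1 − (1−0.03)·∏(1−qᵢ) over the active causes.
Numerator (weight on configurations with burnt toast): 0.080640 + 0.029686 = 0.110326
Normalizer over all consistent configurations: 0.03·0.859·0.755 + 0.4374·0.859·0.245 + 0.7575·0.141·0.755 + 0.85935·0.141·0.245 = 0.221835
Posterior = 0.110326 / 0.221835 ≈ 0.497

Pr(burnt toast | detector) ≈ 0.497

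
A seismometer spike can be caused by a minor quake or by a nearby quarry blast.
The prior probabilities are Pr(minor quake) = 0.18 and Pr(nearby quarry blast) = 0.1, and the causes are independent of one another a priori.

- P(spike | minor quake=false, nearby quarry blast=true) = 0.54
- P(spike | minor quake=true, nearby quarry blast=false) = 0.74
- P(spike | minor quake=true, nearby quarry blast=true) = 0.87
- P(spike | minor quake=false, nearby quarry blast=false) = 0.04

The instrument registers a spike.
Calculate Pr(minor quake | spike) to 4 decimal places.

Pr(minor quake | spike) ≈ 0.6475

P(spike) = 0.04·0.82·0.9 + 0.54·0.82·0.1 + 0.74·0.18·0.9 + 0.87·0.18·0.1 = 0.029520 + 0.044280 + 0.119880 + 0.015660 = 0.209340
The minor quake-present share is 0.119880 + 0.015660 = 0.135540.
P(minor quake | spike) = 0.135540 / 0.209340 ≈ 0.6475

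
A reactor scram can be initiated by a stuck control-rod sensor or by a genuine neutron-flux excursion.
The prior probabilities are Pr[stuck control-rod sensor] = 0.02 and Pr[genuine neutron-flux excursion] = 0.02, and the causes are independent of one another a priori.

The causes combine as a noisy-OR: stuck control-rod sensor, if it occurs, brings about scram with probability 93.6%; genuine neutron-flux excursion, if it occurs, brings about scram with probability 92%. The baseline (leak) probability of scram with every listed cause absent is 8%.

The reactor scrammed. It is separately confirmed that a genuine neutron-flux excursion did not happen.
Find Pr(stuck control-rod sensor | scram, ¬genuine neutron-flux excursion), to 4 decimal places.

Pr(stuck control-rod sensor | scram, ¬genuine neutron-flux excursion) ≈ 0.1936

Under noisy-OR, P(scram | causes) = 1 − (1−0.08)·∏(1−qᵢ) over the active causes.
Weight on stuck control-rod sensor=true, given the evidence: 0.94112×0.02 = 0.018822
The normalizing constant is 0.08×0.98 + 0.94112×0.02 = 0.097222
P(stuck control-rod sensor | scram, ¬genuine neutron-flux excursion) = 0.018822/0.097222 ≈ 0.1936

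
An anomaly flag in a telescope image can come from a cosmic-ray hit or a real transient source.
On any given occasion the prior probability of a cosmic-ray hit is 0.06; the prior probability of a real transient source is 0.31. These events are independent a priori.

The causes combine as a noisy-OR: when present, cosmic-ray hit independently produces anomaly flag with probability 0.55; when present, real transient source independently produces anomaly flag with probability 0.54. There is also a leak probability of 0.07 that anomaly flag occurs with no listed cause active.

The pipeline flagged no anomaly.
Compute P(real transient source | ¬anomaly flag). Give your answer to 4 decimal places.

Under noisy-OR, P(anomaly flag | causes) = 1 − (1−0.07)·∏(1−qᵢ) over the active causes.
For the numerator, keep only real transient source=true terms: 0.124661 + 0.003581 = 0.128242
Normalizer over all consistent configurations: 0.93×0.94×0.69 + 0.4278×0.94×0.31 + 0.4185×0.06×0.69 + 0.19251×0.06×0.31 = 0.748766
Posterior = 0.128242 / 0.748766 ≈ 0.1713

P(real transient source | ¬anomaly flag) ≈ 0.1713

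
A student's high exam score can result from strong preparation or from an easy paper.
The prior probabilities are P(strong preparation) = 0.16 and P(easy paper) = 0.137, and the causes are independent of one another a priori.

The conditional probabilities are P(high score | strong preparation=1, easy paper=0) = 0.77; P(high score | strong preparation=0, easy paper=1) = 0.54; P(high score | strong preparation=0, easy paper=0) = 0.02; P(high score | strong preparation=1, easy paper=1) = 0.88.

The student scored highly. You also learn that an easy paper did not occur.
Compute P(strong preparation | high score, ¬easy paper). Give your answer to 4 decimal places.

P(strong preparation | high score, ¬easy paper) ≈ 0.8800

By total probability over both values of strong preparation:
  P(high score | ¬easy paper) = 0.02×0.84 + 0.77×0.16
        = 0.016800 + 0.123200 = 0.140000
Keeping only the strong preparation-present terms gives 0.123200, so
  P(strong preparation | high score, ¬easy paper) = 0.123200 / 0.140000 ≈ 0.8800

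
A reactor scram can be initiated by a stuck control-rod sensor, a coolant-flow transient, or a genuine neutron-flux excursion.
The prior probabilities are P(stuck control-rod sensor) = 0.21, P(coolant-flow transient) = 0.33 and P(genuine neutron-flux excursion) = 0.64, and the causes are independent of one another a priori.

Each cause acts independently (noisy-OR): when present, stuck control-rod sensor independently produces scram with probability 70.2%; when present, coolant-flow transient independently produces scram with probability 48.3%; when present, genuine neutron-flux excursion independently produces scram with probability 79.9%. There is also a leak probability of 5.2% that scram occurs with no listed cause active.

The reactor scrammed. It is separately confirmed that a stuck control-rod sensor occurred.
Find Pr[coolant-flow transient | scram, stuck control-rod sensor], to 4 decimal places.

Pr[coolant-flow transient | scram, stuck control-rod sensor] ≈ 0.3467

Under noisy-OR, P(scram | causes) = 1 − (1−0.052)·∏(1−qᵢ) over the active causes.
P(scram | stuck control-rod sensor) = 0.717496×0.67×0.36 + 0.943217×0.67×0.64 + 0.853945×0.33×0.36 + 0.970643×0.33×0.64 = 0.173060 + 0.404451 + 0.101449 + 0.205000 = 0.883960
Of this, 0.306449 comes from 0.101449 + 0.205000 (the coolant-flow transient=true cases).
So P(coolant-flow transient | scram, stuck control-rod sensor) = 0.306449/0.883960 ≈ 0.3467.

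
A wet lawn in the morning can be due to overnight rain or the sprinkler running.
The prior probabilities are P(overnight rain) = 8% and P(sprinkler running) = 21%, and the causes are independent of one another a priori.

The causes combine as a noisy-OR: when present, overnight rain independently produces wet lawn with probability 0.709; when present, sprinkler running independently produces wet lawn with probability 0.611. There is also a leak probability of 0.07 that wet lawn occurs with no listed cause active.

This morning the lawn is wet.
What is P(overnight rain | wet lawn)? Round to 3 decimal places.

Under noisy-OR, P(wet lawn | causes) = 1 − (1−0.07)·∏(1−qᵢ) over the active causes.
P(wet lawn) = 0.07*0.92*0.79 + 0.63823*0.92*0.21 + 0.72937*0.08*0.79 + 0.894725*0.08*0.21 = 0.050876 + 0.123306 + 0.046096 + 0.015031 = 0.235309
Restricting to configurations with overnight rain present: 0.046096 + 0.015031 = 0.061127.
P(overnight rain | wet lawn) = 0.061127 / 0.235309 ≈ 0.260

P(overnight rain | wet lawn) ≈ 0.260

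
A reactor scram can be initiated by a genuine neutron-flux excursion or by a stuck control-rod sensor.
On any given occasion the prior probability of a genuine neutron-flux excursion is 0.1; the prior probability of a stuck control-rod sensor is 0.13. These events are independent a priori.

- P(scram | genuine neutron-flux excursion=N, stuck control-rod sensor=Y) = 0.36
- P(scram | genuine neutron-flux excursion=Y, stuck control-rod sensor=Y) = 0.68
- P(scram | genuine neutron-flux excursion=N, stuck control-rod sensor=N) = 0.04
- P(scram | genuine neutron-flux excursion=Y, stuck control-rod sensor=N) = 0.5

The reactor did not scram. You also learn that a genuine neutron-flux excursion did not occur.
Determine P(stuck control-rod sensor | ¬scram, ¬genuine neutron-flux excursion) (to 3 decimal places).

P(stuck control-rod sensor | ¬scram, ¬genuine neutron-flux excursion) ≈ 0.091

Numerator (weight on configurations with stuck control-rod sensor): 0.64*0.13 = 0.083200
Normalizer over all consistent configurations: 0.96*0.87 + 0.64*0.13 = 0.918400
P(stuck control-rod sensor | ¬scram, ¬genuine neutron-flux excursion) = 0.083200/0.918400 ≈ 0.091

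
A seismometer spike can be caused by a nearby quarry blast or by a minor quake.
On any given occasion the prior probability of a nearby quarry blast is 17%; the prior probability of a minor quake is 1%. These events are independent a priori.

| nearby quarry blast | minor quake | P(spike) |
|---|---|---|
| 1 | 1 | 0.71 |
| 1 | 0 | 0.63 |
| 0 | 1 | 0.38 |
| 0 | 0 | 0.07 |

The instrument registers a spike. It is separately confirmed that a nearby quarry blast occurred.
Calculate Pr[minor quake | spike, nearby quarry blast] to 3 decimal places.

Pr[minor quake | spike, nearby quarry blast] ≈ 0.011

P(spike | nearby quarry blast) = 0.63*0.99 + 0.71*0.01 = 0.623700 + 0.007100 = 0.630800
The minor quake-present share is 0.71*0.01 = 0.007100.
Hence the posterior is 0.007100/0.630800 ≈ 0.011.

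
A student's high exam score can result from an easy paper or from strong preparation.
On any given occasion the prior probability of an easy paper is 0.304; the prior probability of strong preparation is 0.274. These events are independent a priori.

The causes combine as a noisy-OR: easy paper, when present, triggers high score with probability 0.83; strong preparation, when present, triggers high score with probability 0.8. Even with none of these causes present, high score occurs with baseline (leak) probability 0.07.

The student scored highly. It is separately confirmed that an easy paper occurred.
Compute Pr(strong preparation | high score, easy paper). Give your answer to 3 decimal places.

Under noisy-OR, P(high score | causes) = 1 − (1−0.07)·∏(1−qᵢ) over the active causes.
By total probability over both values of strong preparation:
  P(high score | easy paper) = 0.8419×0.726 + 0.96838×0.274
        = 0.611219 + 0.265336 = 0.876555
The terms with strong preparation present sum to 0.265336, so
  P(strong preparation | high score, easy paper) = 0.265336 / 0.876555 ≈ 0.303

Pr(strong preparation | high score, easy paper) ≈ 0.303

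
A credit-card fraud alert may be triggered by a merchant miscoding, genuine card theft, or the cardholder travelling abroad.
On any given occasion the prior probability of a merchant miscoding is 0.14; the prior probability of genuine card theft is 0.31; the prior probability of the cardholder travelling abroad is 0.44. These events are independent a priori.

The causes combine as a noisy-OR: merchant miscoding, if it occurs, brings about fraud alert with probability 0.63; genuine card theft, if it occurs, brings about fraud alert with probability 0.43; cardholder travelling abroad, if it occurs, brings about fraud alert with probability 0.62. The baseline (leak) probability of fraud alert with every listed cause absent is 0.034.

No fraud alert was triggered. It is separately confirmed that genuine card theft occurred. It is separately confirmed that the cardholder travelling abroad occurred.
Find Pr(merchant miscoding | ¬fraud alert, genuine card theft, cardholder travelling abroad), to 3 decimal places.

Pr(merchant miscoding | ¬fraud alert, genuine card theft, cardholder travelling abroad) ≈ 0.057

Under noisy-OR, P(fraud alert | causes) = 1 − (1−0.034)·∏(1−qᵢ) over the active causes.
Numerator (weight on configurations with merchant miscoding): 0.077417·0.14 = 0.010838
The normalizing constant is 0.209236·0.86 + 0.077417·0.14 = 0.190781
P(merchant miscoding | ¬fraud alert, genuine card theft, cardholder travelling abroad) = 0.010838/0.190781 ≈ 0.057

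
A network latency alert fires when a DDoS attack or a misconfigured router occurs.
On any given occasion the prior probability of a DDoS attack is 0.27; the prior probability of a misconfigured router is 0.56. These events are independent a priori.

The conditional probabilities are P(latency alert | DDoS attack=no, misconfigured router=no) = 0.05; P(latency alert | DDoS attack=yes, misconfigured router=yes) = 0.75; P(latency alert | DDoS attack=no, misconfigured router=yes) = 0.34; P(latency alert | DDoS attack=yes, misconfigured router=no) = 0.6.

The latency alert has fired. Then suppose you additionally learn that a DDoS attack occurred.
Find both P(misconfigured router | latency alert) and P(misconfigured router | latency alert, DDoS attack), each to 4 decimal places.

P(misconfigured router | latency alert) ≈ 0.7429; P(misconfigured router | latency alert, DDoS attack) ≈ 0.6140

Enumerate the 4 (DDoS attack, misconfigured router) configurations and weight by the priors:
  P(latency alert) = 0.05×0.73×0.44 + 0.34×0.73×0.56 + 0.6×0.27×0.44 + 0.75×0.27×0.56
        = 0.016060 + 0.138992 + 0.071280 + 0.113400 = 0.339732
Configurations with misconfigured router contribute 0.252392, so
  P(misconfigured router | latency alert) = 0.252392 / 0.339732 ≈ 0.7429

Now also conditioning on DDoS attack=true:
P(latency alert | DDoS attack) = 0.6×0.44 + 0.75×0.56 = 0.264000 + 0.420000 = 0.684000
The misconfigured router-present share is 0.75×0.56 = 0.420000.
P(misconfigured router | latency alert, DDoS attack) = 0.420000 / 0.684000 ≈ 0.6140
This is intercausal reasoning (explaining away): once DDoS attack accounts for the latency alert, misconfigured router becomes less likely.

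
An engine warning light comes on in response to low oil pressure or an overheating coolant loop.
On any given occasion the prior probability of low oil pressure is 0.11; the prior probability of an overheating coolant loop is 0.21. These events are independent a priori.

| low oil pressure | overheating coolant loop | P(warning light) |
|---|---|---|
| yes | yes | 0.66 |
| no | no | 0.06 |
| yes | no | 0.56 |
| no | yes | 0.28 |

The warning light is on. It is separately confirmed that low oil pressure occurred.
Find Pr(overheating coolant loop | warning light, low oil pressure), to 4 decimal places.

Weight on overheating coolant loop=true, given the evidence: 0.66*0.21 = 0.138600
Normalizer over all consistent configurations: 0.56*0.79 + 0.66*0.21 = 0.581000
P(overheating coolant loop | warning light, low oil pressure) = 0.138600/0.581000 ≈ 0.2386

Pr(overheating coolant loop | warning light, low oil pressure) ≈ 0.2386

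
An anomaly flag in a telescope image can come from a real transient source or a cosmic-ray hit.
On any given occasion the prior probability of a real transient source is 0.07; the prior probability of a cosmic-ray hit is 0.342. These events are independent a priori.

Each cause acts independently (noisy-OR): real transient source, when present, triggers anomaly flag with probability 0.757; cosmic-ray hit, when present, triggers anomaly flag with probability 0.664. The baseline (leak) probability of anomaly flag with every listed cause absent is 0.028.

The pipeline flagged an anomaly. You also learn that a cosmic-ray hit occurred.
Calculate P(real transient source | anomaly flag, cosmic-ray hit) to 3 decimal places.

Under noisy-OR, P(anomaly flag | causes) = 1 − (1−0.028)·∏(1−qᵢ) over the active causes.
Weight on real transient source=true, given the evidence: 0.920638*0.07 = 0.064445
Normalizer over all consistent configurations: 0.673408*0.93 + 0.920638*0.07 = 0.690714
P(real transient source | anomaly flag, cosmic-ray hit) = 0.064445/0.690714 ≈ 0.093

P(real transient source | anomaly flag, cosmic-ray hit) ≈ 0.093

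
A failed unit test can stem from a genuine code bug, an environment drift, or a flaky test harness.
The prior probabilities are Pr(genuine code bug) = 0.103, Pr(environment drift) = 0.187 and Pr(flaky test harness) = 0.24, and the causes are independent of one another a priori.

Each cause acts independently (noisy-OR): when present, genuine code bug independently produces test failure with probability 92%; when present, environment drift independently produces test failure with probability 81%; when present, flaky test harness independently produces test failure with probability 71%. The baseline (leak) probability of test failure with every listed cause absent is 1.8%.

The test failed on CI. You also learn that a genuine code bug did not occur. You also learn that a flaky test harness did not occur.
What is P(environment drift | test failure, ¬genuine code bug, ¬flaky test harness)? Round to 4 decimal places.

P(environment drift | test failure, ¬genuine code bug, ¬flaky test harness) ≈ 0.9122

Under noisy-OR, P(test failure | causes) = 1 − (1−0.018)·∏(1−qᵢ) over the active causes.
Enumerate both values of environment drift and weight by the priors:
  P(test failure | ¬genuine code bug, ¬flaky test harness) = 0.018×0.813 + 0.81342×0.187
        = 0.014634 + 0.152110 = 0.166744
Keeping only the environment drift-present terms gives 0.152110, so
  P(environment drift | test failure, ¬genuine code bug, ¬flaky test harness) = 0.152110 / 0.166744 ≈ 0.9122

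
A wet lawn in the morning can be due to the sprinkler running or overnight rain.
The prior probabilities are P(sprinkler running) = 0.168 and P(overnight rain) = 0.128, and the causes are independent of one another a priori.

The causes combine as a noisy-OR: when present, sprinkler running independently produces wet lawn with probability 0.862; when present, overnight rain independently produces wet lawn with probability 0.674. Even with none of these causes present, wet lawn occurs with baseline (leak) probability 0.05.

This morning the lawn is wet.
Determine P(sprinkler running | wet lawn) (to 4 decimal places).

Under noisy-OR, P(wet lawn | causes) = 1 − (1−0.05)·∏(1−qᵢ) over the active causes.
By total probability over the 4 (sprinkler running, overnight rain) configurations:
  P(wet lawn) = 0.05×0.832×0.872 + 0.6903×0.832×0.128 + 0.8689×0.168×0.872 + 0.957261×0.168×0.128
        = 0.036275 + 0.073514 + 0.127290 + 0.020585 = 0.257664
Configurations with sprinkler running contribute 0.147875, so
  P(sprinkler running | wet lawn) = 0.147875 / 0.257664 ≈ 0.5739

P(sprinkler running | wet lawn) ≈ 0.5739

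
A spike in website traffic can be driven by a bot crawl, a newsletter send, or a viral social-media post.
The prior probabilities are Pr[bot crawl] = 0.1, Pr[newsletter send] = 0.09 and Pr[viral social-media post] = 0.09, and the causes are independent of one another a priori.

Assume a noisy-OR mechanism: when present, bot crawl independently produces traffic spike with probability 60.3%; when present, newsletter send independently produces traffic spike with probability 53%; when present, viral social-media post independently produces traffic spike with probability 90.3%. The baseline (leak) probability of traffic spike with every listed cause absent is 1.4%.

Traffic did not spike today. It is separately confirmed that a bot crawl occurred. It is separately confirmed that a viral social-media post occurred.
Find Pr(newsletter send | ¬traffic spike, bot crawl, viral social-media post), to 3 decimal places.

Pr(newsletter send | ¬traffic spike, bot crawl, viral social-media post) ≈ 0.044

Under noisy-OR, P(traffic spike | causes) = 1 − (1−0.014)·∏(1−qᵢ) over the active causes.
By total probability over both values of newsletter send:
  P(¬traffic spike | bot crawl, viral social-media post) = 0.03797*0.91 + 0.017846*0.09
        = 0.034553 + 0.001606 = 0.036159
Keeping only the newsletter send-present terms gives 0.001606, so
  P(newsletter send | ¬traffic spike, bot crawl, viral social-media post) = 0.001606 / 0.036159 ≈ 0.044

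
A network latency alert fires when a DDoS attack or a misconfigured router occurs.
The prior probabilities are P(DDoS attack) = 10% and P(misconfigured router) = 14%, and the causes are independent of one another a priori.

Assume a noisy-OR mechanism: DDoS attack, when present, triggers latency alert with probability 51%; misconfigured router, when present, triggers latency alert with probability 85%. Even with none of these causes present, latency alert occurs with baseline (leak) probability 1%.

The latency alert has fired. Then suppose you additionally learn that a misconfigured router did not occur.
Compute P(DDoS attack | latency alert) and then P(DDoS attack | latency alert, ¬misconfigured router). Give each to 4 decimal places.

Under noisy-OR, P(latency alert | causes) = 1 − (1−0.01)·∏(1−qᵢ) over the active causes.
P(latency alert) = 0.01·0.9·0.86 + 0.8515·0.9·0.14 + 0.5149·0.1·0.86 + 0.927235·0.1·0.14 = 0.007740 + 0.107289 + 0.044281 + 0.012981 = 0.172291
Of this, 0.057262 comes from 0.044281 + 0.012981 (the DDoS attack=true cases).
So P(DDoS attack | latency alert) = 0.057262/0.172291 ≈ 0.3324.

Now condition on the additional information:
P(latency alert | ¬misconfigured router) = 0.01*0.9 + 0.5149*0.1 = 0.009000 + 0.051490 = 0.060490
The DDoS attack-present share is 0.5149*0.1 = 0.051490.
Hence the posterior is 0.051490/0.060490 ≈ 0.8512.
With misconfigured router excluded, DDoS attack must carry more of the explanatory weight for the latency alert.

P(DDoS attack | latency alert) ≈ 0.3324; P(DDoS attack | latency alert, ¬misconfigured router) ≈ 0.8512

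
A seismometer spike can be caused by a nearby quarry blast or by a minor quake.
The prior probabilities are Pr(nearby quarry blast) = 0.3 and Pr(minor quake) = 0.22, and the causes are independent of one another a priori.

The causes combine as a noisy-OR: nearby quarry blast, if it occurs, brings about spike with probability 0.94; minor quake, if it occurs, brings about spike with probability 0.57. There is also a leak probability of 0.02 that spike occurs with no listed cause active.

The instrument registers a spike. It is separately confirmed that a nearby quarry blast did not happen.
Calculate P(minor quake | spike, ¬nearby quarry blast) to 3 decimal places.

Under noisy-OR, P(spike | causes) = 1 − (1−0.02)·∏(1−qᵢ) over the active causes.
P(spike | ¬nearby quarry blast) = 0.02×0.78 + 0.5786×0.22 = 0.015600 + 0.127292 = 0.142892
Restricting to configurations with minor quake present: 0.5786×0.22 = 0.127292.
So P(minor quake | spike, ¬nearby quarry blast) = 0.127292/0.142892 ≈ 0.891.

P(minor quake | spike, ¬nearby quarry blast) ≈ 0.891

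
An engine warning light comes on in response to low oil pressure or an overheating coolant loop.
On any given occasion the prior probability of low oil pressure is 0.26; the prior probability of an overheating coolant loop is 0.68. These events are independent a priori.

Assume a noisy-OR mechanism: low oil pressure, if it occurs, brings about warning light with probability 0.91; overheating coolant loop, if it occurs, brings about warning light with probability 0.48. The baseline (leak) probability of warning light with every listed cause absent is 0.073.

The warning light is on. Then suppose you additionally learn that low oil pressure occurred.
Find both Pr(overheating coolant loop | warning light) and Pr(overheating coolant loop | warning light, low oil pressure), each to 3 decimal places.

Pr(overheating coolant loop | warning light) ≈ 0.821; Pr(overheating coolant loop | warning light, low oil pressure) ≈ 0.689

Under noisy-OR, P(warning light | causes) = 1 − (1−0.073)·∏(1−qᵢ) over the active causes.
P(warning light) = 0.073×0.74×0.32 + 0.51796×0.74×0.68 + 0.91657×0.26×0.32 + 0.956616×0.26×0.68 = 0.017286 + 0.260637 + 0.076259 + 0.169130 = 0.523312
The overheating coolant loop-present share is 0.260637 + 0.169130 = 0.429767.
P(overheating coolant loop | warning light) = 0.429767 / 0.523312 ≈ 0.821

Now condition on the additional information:
Numerator (weight on configurations with overheating coolant loop): 0.956616*0.68 = 0.650499
Denominator P(warning light | low oil pressure): 0.91657*0.32 + 0.956616*0.68 = 0.943801
Posterior = 0.650499 / 0.943801 ≈ 0.689
Conditioning on low oil pressure lowers the posterior on overheating coolant loop: the classic explaining-away effect in a common-effect structure.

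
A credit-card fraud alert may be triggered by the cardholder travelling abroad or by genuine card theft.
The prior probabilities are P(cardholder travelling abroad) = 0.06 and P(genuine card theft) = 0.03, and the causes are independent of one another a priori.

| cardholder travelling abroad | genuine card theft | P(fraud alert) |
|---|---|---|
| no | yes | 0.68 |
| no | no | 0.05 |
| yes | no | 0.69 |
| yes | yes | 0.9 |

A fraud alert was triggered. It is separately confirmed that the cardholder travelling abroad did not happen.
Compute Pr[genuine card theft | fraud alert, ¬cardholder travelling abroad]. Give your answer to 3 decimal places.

P(fraud alert | ¬cardholder travelling abroad) = 0.05×0.97 + 0.68×0.03 = 0.048500 + 0.020400 = 0.068900
Of this, 0.020400 comes from 0.68×0.03 (the genuine card theft=true cases).
P(genuine card theft | fraud alert, ¬cardholder travelling abroad) = 0.020400 / 0.068900 ≈ 0.296

Pr[genuine card theft | fraud alert, ¬cardholder travelling abroad] ≈ 0.296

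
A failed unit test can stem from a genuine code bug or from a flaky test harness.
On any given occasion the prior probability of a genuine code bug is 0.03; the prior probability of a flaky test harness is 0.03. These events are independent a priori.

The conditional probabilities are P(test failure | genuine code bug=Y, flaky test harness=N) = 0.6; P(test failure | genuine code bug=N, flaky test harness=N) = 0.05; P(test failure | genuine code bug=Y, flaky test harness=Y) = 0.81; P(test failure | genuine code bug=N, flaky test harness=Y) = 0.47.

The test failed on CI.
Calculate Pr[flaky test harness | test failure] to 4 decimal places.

For the numerator, keep only flaky test harness=true terms: 0.013677 + 0.000729 = 0.014406
Normalizer over all consistent configurations: 0.05*0.97*0.97 + 0.47*0.97*0.03 + 0.6*0.03*0.97 + 0.81*0.03*0.03 = 0.078911
P(flaky test harness | test failure) = 0.014406/0.078911 ≈ 0.1826

Pr[flaky test harness | test failure] ≈ 0.1826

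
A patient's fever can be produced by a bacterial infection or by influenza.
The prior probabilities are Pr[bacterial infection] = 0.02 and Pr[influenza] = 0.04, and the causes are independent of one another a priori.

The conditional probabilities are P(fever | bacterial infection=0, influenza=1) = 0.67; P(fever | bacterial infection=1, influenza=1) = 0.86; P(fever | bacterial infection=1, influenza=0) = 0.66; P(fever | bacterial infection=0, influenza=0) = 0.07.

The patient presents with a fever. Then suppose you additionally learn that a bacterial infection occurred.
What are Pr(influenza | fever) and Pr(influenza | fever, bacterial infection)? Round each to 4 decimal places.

Pr(influenza | fever) ≈ 0.2555; Pr(influenza | fever, bacterial infection) ≈ 0.0515

P(fever) = 0.07×0.98×0.96 + 0.67×0.98×0.04 + 0.66×0.02×0.96 + 0.86×0.02×0.04 = 0.065856 + 0.026264 + 0.012672 + 0.000688 = 0.105480
Of this, 0.026952 comes from 0.026264 + 0.000688 (the influenza=true cases).
Hence the posterior is 0.026952/0.105480 ≈ 0.2555.

Now condition on the additional information:
P(fever | bacterial infection) = 0.66·0.96 + 0.86·0.04 = 0.633600 + 0.034400 = 0.668000
Restricting to configurations with influenza present: 0.86·0.04 = 0.034400.
So P(influenza | fever, bacterial infection) = 0.034400/0.668000 ≈ 0.0515.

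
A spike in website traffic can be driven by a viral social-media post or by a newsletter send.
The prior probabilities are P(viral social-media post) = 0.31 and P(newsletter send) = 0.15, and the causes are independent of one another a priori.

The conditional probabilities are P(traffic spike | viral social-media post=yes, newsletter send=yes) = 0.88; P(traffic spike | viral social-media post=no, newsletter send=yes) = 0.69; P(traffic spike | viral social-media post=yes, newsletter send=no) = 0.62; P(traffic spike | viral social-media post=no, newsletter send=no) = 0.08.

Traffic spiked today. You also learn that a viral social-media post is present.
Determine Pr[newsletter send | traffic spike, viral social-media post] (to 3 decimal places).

Sum P(traffic spike|·) weighted by the priors over both values of newsletter send:
  P(traffic spike | viral social-media post) = 0.62×0.85 + 0.88×0.15
        = 0.527000 + 0.132000 = 0.659000
Configurations with newsletter send contribute 0.132000, so
  P(newsletter send | traffic spike, viral social-media post) = 0.132000 / 0.659000 ≈ 0.200

Pr[newsletter send | traffic spike, viral social-media post] ≈ 0.200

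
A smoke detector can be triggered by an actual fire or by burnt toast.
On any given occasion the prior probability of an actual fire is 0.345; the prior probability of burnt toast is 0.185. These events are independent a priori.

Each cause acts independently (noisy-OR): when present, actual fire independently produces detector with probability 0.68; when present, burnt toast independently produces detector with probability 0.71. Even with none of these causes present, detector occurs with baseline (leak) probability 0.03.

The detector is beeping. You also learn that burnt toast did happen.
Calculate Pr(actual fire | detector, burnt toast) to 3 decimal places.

Under noisy-OR, P(detector | causes) = 1 − (1−0.03)·∏(1−qᵢ) over the active causes.
P(detector | burnt toast) = 0.7187·0.655 + 0.909984·0.345 = 0.470749 + 0.313944 = 0.784693
Of this, 0.313944 comes from 0.909984·0.345 (the actual fire=true cases).
P(actual fire | detector, burnt toast) = 0.313944 / 0.784693 ≈ 0.400

Pr(actual fire | detector, burnt toast) ≈ 0.400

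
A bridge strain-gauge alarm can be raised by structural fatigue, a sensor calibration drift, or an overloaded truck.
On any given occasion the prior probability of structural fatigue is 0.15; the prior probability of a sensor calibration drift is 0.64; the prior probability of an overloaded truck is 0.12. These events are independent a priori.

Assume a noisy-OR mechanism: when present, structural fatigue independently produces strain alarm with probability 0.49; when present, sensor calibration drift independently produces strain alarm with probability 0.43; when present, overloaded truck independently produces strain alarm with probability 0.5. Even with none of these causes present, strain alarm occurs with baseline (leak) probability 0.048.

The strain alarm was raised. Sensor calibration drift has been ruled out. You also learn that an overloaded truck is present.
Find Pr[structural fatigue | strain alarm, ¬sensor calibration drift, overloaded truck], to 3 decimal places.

Pr[structural fatigue | strain alarm, ¬sensor calibration drift, overloaded truck] ≈ 0.203

Under noisy-OR, P(strain alarm | causes) = 1 − (1−0.048)·∏(1−qᵢ) over the active causes.
P(strain alarm | ¬sensor calibration drift, overloaded truck) = 0.524·0.85 + 0.75724·0.15 = 0.445400 + 0.113586 = 0.558986
The structural fatigue-present share is 0.75724·0.15 = 0.113586.
Hence the posterior is 0.113586/0.558986 ≈ 0.203.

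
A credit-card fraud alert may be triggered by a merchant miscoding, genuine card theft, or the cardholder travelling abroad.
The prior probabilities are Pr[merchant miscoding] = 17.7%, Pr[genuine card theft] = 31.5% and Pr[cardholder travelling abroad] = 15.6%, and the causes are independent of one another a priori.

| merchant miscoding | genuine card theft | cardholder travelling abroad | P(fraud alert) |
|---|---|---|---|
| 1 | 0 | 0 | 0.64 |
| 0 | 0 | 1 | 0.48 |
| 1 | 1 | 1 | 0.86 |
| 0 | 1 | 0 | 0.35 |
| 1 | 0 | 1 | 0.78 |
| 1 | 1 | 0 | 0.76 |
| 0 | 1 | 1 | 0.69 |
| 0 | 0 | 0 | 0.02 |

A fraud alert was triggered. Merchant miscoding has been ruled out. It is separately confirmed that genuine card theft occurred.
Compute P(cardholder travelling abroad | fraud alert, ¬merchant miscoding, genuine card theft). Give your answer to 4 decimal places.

P(cardholder travelling abroad | fraud alert, ¬merchant miscoding, genuine card theft) ≈ 0.2671

By total probability over both values of cardholder travelling abroad:
  P(fraud alert | ¬merchant miscoding, genuine card theft) = 0.35·0.844 + 0.69·0.156
        = 0.295400 + 0.107640 = 0.403040
The terms with cardholder travelling abroad present sum to 0.107640, so
  P(cardholder travelling abroad | fraud alert, ¬merchant miscoding, genuine card theft) = 0.107640 / 0.403040 ≈ 0.2671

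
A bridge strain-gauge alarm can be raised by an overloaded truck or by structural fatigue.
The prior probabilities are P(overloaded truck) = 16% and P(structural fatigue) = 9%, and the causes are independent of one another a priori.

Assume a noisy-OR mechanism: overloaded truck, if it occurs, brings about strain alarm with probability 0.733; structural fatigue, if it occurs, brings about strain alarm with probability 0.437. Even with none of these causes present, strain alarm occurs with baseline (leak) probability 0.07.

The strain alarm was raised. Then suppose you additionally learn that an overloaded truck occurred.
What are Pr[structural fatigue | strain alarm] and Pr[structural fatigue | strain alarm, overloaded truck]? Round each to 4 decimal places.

Pr[structural fatigue | strain alarm] ≈ 0.2290; Pr[structural fatigue | strain alarm, overloaded truck] ≈ 0.1017

Under noisy-OR, P(strain alarm | causes) = 1 − (1−0.07)·∏(1−qᵢ) over the active causes.
Enumerate the 4 (overloaded truck, structural fatigue) configurations and weight by the priors:
  P(strain alarm) = 0.07*0.84*0.91 + 0.47641*0.84*0.09 + 0.75169*0.16*0.91 + 0.860201*0.16*0.09
        = 0.053508 + 0.036017 + 0.109446 + 0.012387 = 0.211358
The terms with structural fatigue present sum to 0.048404, so
  P(structural fatigue | strain alarm) = 0.048404 / 0.211358 ≈ 0.2290

Now condition on the additional information:
Sum P(strain alarm|·) weighted by the priors over both values of structural fatigue:
  P(strain alarm | overloaded truck) = 0.75169·0.91 + 0.860201·0.09
        = 0.684038 + 0.077418 = 0.761456
Configurations with structural fatigue contribute 0.077418, so
  P(structural fatigue | strain alarm, overloaded truck) = 0.077418 / 0.761456 ≈ 0.1017
The drop from 0.2290 to 0.1017 is the explaining-away (discounting) effect.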